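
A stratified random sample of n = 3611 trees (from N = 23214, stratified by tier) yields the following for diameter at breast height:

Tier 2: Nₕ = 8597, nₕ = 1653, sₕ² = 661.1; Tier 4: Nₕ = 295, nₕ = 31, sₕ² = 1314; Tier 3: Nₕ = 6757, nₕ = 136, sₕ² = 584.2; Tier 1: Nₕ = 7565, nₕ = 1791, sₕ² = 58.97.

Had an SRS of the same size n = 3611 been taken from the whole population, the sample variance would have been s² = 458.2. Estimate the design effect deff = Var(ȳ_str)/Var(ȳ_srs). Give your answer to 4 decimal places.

Var(ȳ_str) = Σ Wₕ²(1−fₕ)sₕ²/nₕ with Wₕ = Nₕ/23214:
  Tier 2: (8597/23214)²·(1−1653/8597)·661.1/1653 = 0.044304821
  Tier 4: (295/23214)²·(1−31/295)·1314/31 = 0.0061257554
  Tier 3: (6757/23214)²·(1−136/6757)·584.2/136 = 0.35661548
  Tier 1: (7565/23214)²·(1−1791/7565)·58.97/1791 = 0.0026688324
  → Var(ȳ_str) = 0.40971489.
Var(ȳ_srs) = (1 − 3611/23214)·458.2/3611 = 0.10715197.
deff = 0.40971489 / 0.10715197 = 3.8237.

3.8237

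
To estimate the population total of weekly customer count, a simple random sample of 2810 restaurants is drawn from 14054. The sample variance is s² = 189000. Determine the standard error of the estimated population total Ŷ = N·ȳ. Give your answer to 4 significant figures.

103100

Var(Ŷ) = N²·Var(ȳ) = N²·(1 − n/N)·s²/n.
f = 2810/14054 = 0.19994308; Var(ȳ) = 0.80005692·189000/2810 = 53.811658.
Var(Ŷ) = 14054² · 53.811658 = 1.0628605 × 10^10.
SE(Ŷ) = √(1.0628605 × 10^10) = 103100.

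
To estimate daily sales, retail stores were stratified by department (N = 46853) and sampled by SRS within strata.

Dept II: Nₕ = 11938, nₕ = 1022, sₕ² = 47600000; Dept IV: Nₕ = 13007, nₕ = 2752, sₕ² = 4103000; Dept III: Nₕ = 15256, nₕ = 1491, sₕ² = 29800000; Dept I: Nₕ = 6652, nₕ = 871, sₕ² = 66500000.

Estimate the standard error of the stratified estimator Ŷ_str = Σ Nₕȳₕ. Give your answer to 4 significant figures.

Var(Ŷ_str) = Σₕ Nₕ²(1 − fₕ)sₕ²/nₕ.
Dept II: 11938²·(1 − 1022/11938)·47600000/1022 = 6.0694754 × 10^12.
Dept IV: 13007²·(1 − 2752/13007)·4103000/2752 = 1.9886845 × 10^11.
Dept III: 15256²·(1 − 1491/15256)·29800000/1491 = 4.1971599 × 10^12.
Dept I: 6652²·(1 − 871/6652)·66500000/871 = 2.9360179 × 10^12.
Sum = 1.3401522 × 10^13.
SE = √(1.3401522 × 10^13) = 3.661 × 10^6.

3.661 × 10^6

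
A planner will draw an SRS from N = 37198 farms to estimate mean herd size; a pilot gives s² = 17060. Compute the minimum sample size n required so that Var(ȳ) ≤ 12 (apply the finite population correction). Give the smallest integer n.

1370

Without fpc, n₀ = s²/D = 17060/12 = 1421.6667.
With fpc, (1 − n/N)·s²/n ≤ D requires n ≥ n₀/(1 + n₀/N) = 1421.6667/(1 + 1421.6667/37198) = 1369.3323.
Rounding up, n = 1370.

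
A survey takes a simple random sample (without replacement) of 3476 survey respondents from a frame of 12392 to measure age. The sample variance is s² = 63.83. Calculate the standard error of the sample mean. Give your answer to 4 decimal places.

Under SRS without replacement, Var(ȳ) = (1 − f)·s²/n with f = n/N = 3476/12392 = 0.28050355.
Var(ȳ) = (1 − 0.28050355)·63.83/3476 = 0.71949645·0.018363061 = 0.013212157.
SE(ȳ) = √(0.013212157) = 0.1149.

0.1149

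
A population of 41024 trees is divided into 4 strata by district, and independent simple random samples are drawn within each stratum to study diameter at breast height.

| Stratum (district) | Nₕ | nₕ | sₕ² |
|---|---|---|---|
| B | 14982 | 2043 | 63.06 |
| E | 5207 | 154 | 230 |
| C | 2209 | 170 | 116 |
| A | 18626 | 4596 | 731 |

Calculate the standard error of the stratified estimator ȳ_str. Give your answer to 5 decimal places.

Var(ȳ_str) = Σₕ Wₕ²(1 − fₕ)sₕ²/nₕ with Wₕ = Nₕ/N, N = 41024.
B: Wₕ = 0.36520086; term = 0.36520086²·(1 − 0.13636364)·63.06/2043 = 0.0035553315.
E: Wₕ = 0.12692570; term = 0.12692570²·(1 − 0.02957557)·230/154 = 0.023348984.
C: Wₕ = 0.05384653; term = 0.05384653²·(1 − 0.07695790)·116/170 = 0.0018261902.
A: Wₕ = 0.45402691; term = 0.45402691²·(1 − 0.24675185)·731/4596 = 0.024696683.
Sum = 0.053427189.
SE = √(0.053427189) = 0.23114.

0.23114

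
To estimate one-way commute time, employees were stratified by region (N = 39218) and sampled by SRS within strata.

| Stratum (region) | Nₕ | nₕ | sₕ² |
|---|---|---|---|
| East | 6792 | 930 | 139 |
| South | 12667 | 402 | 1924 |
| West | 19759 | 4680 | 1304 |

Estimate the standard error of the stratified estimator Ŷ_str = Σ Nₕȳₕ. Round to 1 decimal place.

Var(Ŷ_str) = Σₕ Nₕ²(1 − fₕ)sₕ²/nₕ.
East: 6792²·(1 − 930/6792)·139/930 = 5.9507998 × 10^6.
South: 12667²·(1 − 402/12667)·1924/402 = 7.4356739 × 10^8.
West: 19759²·(1 − 4680/19759)·1304/4680 = 8.3017422 × 10^7.
Sum = 8.3253561 × 10^8.
SE = √(8.3253561 × 10^8) = 28853.7.

28853.7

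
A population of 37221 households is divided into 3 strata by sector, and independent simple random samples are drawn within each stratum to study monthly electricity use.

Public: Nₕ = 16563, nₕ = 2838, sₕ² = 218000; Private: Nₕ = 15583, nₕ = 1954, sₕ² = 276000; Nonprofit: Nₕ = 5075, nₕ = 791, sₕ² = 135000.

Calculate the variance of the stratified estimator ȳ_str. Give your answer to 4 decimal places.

Var(ȳ_str) = Σₕ Wₕ²(1 − fₕ)sₕ²/nₕ with Wₕ = Nₕ/N, N = 37221.
Public: Wₕ = 0.44499073; term = 0.44499073²·(1 − 0.17134577)·218000/2838 = 12.604319.
Private: Wₕ = 0.41866151; term = 0.41866151²·(1 − 0.12539306)·276000/1954 = 21.653271.
Nonprofit: Wₕ = 0.13634776; term = 0.13634776²·(1 − 0.15586207)·135000/791 = 2.6783462.
Sum = 36.935936.

36.9359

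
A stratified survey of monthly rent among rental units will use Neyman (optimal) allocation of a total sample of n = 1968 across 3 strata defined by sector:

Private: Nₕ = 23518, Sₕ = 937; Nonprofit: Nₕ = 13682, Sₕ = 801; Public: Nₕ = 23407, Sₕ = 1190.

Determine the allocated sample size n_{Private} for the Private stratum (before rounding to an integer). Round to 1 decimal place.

Neyman allocation: nₕ = n·NₕSₕ / Σⱼ NⱼSⱼ.
Σ NⱼSⱼ = 23518·937 + 13682·801 + 23407·1190 = 6.0849978 × 10^7.
n_{Private} = 1968·23518·937 / (6.0849978 × 10^7) = 712.7.

712.7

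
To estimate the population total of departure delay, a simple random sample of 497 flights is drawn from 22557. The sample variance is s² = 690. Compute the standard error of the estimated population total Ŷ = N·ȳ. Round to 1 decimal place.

Var(Ŷ) = N²·Var(ȳ) = N²·(1 − n/N)·s²/n.
f = 497/22557 = 0.02203307; Var(ȳ) = 0.97796693·690/497 = 1.3577408.
Var(Ŷ) = 22557² · 1.3577408 = 6.908433 × 10^8.
SE(Ŷ) = √(6.908433 × 10^8) = 26283.9.

26283.9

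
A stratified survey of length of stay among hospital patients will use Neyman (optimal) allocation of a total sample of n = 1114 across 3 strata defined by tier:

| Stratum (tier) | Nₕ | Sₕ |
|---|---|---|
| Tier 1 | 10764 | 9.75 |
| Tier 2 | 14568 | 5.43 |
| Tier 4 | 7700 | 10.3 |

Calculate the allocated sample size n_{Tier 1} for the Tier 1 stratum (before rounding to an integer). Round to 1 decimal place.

443.9

Neyman allocation: nₕ = n·NₕSₕ / Σⱼ NⱼSⱼ.
Σ NⱼSⱼ = 10764·9.75 + 14568·5.43 + 7700·10.3 = 263363.24.
n_{Tier 1} = 1114·10764·9.75 / 263363.24 = 443.9.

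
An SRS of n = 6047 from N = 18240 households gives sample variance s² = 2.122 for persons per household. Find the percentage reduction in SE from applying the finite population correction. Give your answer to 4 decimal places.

f = n/N = 6047/18240 = 0.33152412.
SE_no-fpc = √(s²/n) = 0.0187328; SE_fpc = √((1−f)s²/n) = 0.015316008.
Ratio = √(1−f) = 0.81760374. Reduction = 100·(1 − 0.81760374) = 18.2396%.

18.2396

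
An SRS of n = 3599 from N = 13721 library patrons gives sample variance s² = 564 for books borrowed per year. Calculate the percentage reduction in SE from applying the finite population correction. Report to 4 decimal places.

14.1105

f = n/N = 3599/13721 = 0.26229867.
SE_no-fpc = √(s²/n) = 0.39586639; SE_fpc = √((1−f)s²/n) = 0.34000783.
Ratio = √(1−f) = 0.85889541. Reduction = 100·(1 − 0.85889541) = 14.1105%.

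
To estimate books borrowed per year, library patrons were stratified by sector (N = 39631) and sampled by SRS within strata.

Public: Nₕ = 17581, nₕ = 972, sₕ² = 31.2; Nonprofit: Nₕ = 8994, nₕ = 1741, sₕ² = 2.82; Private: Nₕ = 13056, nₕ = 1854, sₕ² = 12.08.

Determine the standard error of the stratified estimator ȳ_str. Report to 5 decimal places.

0.08150

Var(ȳ_str) = Σₕ Wₕ²(1 − fₕ)sₕ²/nₕ with Wₕ = Nₕ/N, N = 39631.
Public: Wₕ = 0.44361737; term = 0.44361737²·(1 − 0.05528696)·31.2/972 = 0.0059676772.
Nonprofit: Wₕ = 0.22694355; term = 0.22694355²·(1 − 0.19357349)·2.82/1741 = 6.7274555 × 10^-5.
Private: Wₕ = 0.32943908; term = 0.32943908²·(1 − 0.14200368)·12.08/1854 = 6.0672634 × 10^-4.
Sum = 0.0066416781.
SE = √(0.0066416781) = 0.08150.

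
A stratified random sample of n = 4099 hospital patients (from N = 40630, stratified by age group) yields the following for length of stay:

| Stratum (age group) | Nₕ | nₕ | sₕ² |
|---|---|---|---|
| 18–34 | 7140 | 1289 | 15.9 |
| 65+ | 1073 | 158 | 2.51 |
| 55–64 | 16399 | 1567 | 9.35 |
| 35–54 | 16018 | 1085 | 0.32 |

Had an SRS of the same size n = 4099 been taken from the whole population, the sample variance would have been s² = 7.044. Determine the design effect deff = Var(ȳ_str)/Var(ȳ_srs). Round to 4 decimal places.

Var(ȳ_str) = Σ Wₕ²(1−fₕ)sₕ²/nₕ with Wₕ = Nₕ/40630:
  18–34: (7140/40630)²·(1−1289/7140)·15.9/1289 = 3.1216116 × 10^-4
  65+: (1073/40630)²·(1−158/1073)·2.51/158 = 9.4480853 × 10^-6
  55–64: (16399/40630)²·(1−1567/16399)·9.35/1567 = 8.7915622 × 10^-4
  35–54: (16018/40630)²·(1−1085/16018)·0.32/1085 = 4.2734827 × 10^-5
  → Var(ȳ_str) = 0.0012435003.
Var(ȳ_srs) = (1 − 4099/40630)·7.044/4099 = 0.0015450985.
deff = 0.0012435003 / 0.0015450985 = 0.8048.

0.8048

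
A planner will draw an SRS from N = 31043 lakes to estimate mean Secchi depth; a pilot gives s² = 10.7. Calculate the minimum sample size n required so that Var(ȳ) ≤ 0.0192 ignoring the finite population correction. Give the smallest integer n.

558

Without fpc, n₀ = s²/D = 10.7/0.0192 = 557.2917.
Rounding up, n = 558.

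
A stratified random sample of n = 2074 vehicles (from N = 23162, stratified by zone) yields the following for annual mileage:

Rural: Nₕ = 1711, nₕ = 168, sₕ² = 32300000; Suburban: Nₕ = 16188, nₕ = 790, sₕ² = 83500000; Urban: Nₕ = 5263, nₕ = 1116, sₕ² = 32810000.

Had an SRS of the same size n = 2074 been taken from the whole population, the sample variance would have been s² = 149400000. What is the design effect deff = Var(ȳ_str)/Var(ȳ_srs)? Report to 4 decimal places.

Var(ȳ_str) = Σ Wₕ²(1−fₕ)sₕ²/nₕ with Wₕ = Nₕ/23162:
  Rural: (1711/23162)²·(1−168/1711)·32300000/168 = 946.14361
  Suburban: (16188/23162)²·(1−790/16188)·83500000/790 = 49109.417
  Urban: (5263/23162)²·(1−1116/5263)·32810000/1116 = 1196.072
  → Var(ȳ_str) = 51251.633.
Var(ȳ_srs) = (1 − 2074/23162)·149400000/2074 = 65584.495.
deff = 51251.633 / 65584.495 = 0.7815.

0.7815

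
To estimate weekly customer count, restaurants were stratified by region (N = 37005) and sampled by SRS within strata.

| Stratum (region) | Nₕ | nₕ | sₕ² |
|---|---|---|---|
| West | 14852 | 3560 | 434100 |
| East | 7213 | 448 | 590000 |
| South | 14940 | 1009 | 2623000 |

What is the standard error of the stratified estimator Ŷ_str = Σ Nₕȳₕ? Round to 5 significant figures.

Var(Ŷ_str) = Σₕ Nₕ²(1 − fₕ)sₕ²/nₕ.
West: 14852²·(1 − 3560/14852)·434100/3560 = 2.0450108 × 10^10.
East: 7213²·(1 − 448/7213)·590000/448 = 6.4262517 × 10^10.
South: 14940²·(1 − 1009/14940)·2623000/1009 = 5.4105325 × 10^11.
Sum = 6.2576588 × 10^11.
SE = √(6.2576588 × 10^11) = 791050.

791050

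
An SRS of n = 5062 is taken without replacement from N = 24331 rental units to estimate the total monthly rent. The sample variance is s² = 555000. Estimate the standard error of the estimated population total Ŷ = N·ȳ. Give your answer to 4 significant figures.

226700

Var(Ŷ) = N²·Var(ȳ) = N²·(1 − n/N)·s²/n.
f = 5062/24331 = 0.20804735; Var(ȳ) = 0.79195265·555000/5062 = 86.830052.
Var(Ŷ) = 24331² · 86.830052 = 5.1403179 × 10^10.
SE(Ŷ) = √(5.1403179 × 10^10) = 226700.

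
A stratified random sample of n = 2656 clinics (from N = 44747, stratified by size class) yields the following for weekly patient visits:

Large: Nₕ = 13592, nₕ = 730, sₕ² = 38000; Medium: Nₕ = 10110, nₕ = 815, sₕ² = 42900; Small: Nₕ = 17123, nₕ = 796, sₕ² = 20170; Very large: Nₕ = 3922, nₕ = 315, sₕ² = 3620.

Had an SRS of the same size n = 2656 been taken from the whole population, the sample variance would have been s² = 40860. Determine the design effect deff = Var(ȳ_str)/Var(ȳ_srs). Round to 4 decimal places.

Var(ȳ_str) = Σ Wₕ²(1−fₕ)sₕ²/nₕ with Wₕ = Nₕ/44747:
  Large: (13592/44747)²·(1−730/13592)·38000/730 = 4.5449045
  Medium: (10110/44747)²·(1−815/10110)·42900/815 = 2.470429
  Small: (17123/44747)²·(1−796/17123)·20170/796 = 3.5379463
  Very large: (3922/44747)²·(1−315/3922)·3620/315 = 0.081193993
  → Var(ȳ_str) = 10.634474.
Var(ȳ_srs) = (1 − 2656/44747)·40860/2656 = 14.470902.
deff = 10.634474 / 14.470902 = 0.7349.

0.7349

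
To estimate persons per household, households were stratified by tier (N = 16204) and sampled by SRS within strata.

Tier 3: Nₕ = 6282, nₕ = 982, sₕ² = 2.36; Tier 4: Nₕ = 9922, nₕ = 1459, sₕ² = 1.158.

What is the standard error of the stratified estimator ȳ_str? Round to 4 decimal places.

Var(ȳ_str) = Σₕ Wₕ²(1 − fₕ)sₕ²/nₕ with Wₕ = Nₕ/N, N = 16204.
Tier 3: Wₕ = 0.38768205; term = 0.38768205²·(1 − 0.15631964)·2.36/982 = 3.0474027 × 10^-4.
Tier 4: Wₕ = 0.61231795; term = 0.61231795²·(1 − 0.14704697)·1.158/1459 = 2.5382381 × 10^-4.
Sum = 5.5856408 × 10^-4.
SE = √(5.5856408 × 10^-4) = 0.0236.

0.0236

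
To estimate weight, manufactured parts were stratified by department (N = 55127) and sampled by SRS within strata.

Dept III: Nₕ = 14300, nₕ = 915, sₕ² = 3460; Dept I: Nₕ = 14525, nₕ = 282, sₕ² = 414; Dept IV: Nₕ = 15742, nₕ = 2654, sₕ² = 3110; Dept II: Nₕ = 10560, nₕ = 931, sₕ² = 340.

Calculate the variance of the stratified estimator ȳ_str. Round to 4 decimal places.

Var(ȳ_str) = Σₕ Wₕ²(1 − fₕ)sₕ²/nₕ with Wₕ = Nₕ/N, N = 55127.
Dept III: Wₕ = 0.25940102; term = 0.25940102²·(1 − 0.06398601)·3460/915 = 0.23816651.
Dept I: Wₕ = 0.26348250; term = 0.26348250²·(1 − 0.01941480)·414/282 = 0.099940181.
Dept IV: Wₕ = 0.28555880; term = 0.28555880²·(1 − 0.16859357)·3110/2654 = 0.07944452.
Dept II: Wₕ = 0.19155768; term = 0.19155768²·(1 − 0.08816288)·340/931 = 0.01221928.
Sum = 0.42977049.

0.4298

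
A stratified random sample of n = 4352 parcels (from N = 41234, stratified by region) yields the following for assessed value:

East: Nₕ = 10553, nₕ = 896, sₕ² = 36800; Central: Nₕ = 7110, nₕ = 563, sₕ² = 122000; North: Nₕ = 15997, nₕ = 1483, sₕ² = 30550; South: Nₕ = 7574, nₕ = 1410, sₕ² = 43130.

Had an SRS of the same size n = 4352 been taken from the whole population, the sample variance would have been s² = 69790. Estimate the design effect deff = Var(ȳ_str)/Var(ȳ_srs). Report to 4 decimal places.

Var(ȳ_str) = Σ Wₕ²(1−fₕ)sₕ²/nₕ with Wₕ = Nₕ/41234:
  East: (10553/41234)²·(1−896/10553)·36800/896 = 2.4617676
  Central: (7110/41234)²·(1−563/7110)·122000/563 = 5.9327008
  North: (15997/41234)²·(1−1483/15997)·30550/1483 = 2.8130976
  South: (7574/41234)²·(1−1410/7574)·43130/1410 = 0.83991888
  → Var(ȳ_str) = 12.047485.
Var(ȳ_srs) = (1 − 4352/41234)·69790/4352 = 14.34377.
deff = 12.047485 / 14.34377 = 0.8399.

0.8399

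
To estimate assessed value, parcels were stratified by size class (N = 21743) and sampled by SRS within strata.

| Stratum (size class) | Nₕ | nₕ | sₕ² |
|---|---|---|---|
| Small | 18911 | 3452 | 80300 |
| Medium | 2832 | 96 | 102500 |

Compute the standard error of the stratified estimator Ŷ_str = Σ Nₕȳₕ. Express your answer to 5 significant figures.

122770

Var(Ŷ_str) = Σₕ Nₕ²(1 − fₕ)sₕ²/nₕ.
Small: 18911²·(1 − 3452/18911)·80300/3452 = 6.8004969 × 10^9.
Medium: 2832²·(1 − 96/2832)·102500/96 = 8.27298 × 10^9.
Sum = 1.5073477 × 10^10.
SE = √(1.5073477 × 10^10) = 122770.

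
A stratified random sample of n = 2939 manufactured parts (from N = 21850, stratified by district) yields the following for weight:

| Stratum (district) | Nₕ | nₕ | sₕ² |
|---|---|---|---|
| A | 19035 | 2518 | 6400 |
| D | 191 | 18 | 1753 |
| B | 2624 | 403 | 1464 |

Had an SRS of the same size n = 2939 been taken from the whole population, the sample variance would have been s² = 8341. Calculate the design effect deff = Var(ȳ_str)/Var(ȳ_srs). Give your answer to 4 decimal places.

0.7022

Var(ȳ_str) = Σ Wₕ²(1−fₕ)sₕ²/nₕ with Wₕ = Nₕ/21850:
  A: (19035/21850)²·(1−2518/19035)·6400/2518 = 1.6738071
  D: (191/21850)²·(1−18/191)·1753/18 = 0.0067404051
  B: (2624/21850)²·(1−403/2624)·1464/403 = 0.04434509
  → Var(ȳ_str) = 1.7248926.
Var(ȳ_srs) = (1 − 2939/21850)·8341/2939 = 2.456301.
deff = 1.7248926 / 2.456301 = 0.7022.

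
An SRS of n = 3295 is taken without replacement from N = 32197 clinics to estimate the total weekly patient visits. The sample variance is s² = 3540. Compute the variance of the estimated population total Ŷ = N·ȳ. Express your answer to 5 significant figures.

Var(Ŷ) = N²·Var(ȳ) = N²·(1 − n/N)·s²/n.
f = 3295/32197 = 0.10233873; Var(ȳ) = 0.89766127·3540/3295 = 0.96440695.
Var(Ŷ) = 32197² · 0.96440695 = 9.9974939 × 10^8.

9.9975 × 10^8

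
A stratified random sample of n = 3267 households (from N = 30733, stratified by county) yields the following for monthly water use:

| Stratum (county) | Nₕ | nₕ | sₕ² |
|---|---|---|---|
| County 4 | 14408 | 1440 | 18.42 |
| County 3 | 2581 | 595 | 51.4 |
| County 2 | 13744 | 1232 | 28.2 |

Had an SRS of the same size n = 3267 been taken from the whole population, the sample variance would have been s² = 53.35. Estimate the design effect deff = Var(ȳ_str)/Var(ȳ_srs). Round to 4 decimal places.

Var(ȳ_str) = Σ Wₕ²(1−fₕ)sₕ²/nₕ with Wₕ = Nₕ/30733:
  County 4: (14408/30733)²·(1−1440/14408)·18.42/1440 = 0.0025304276
  County 3: (2581/30733)²·(1−595/2581)·51.4/595 = 4.6881715 × 10^-4
  County 2: (13744/30733)²·(1−1232/13744)·28.2/1232 = 0.0041674305
  → Var(ȳ_str) = 0.0071666753.
Var(ȳ_srs) = (1 − 3267/30733)·53.35/3267 = 0.014594047.
deff = 0.0071666753 / 0.014594047 = 0.4911.

0.4911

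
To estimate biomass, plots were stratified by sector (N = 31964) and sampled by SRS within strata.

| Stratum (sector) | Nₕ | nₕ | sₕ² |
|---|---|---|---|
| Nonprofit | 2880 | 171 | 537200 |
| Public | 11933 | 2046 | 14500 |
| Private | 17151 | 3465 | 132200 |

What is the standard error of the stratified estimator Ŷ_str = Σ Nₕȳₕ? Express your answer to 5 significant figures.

Var(Ŷ_str) = Σₕ Nₕ²(1 − fₕ)sₕ²/nₕ.
Nonprofit: 2880²·(1 − 171/2880)·537200/171 = 2.4509891 × 10^10.
Public: 11933²·(1 − 2046/11933)·14500/2046 = 8.3613528 × 10^8.
Private: 17151²·(1 − 3465/17151)·132200/3465 = 8.9555899 × 10^9.
Sum = 3.4301616 × 10^10.
SE = √(3.4301616 × 10^10) = 185210.

185210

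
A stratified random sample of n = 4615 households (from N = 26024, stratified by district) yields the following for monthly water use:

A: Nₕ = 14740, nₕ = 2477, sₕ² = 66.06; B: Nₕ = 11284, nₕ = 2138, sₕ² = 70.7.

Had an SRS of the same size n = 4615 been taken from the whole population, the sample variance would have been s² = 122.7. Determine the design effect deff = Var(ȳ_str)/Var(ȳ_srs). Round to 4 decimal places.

0.5558

Var(ȳ_str) = Σ Wₕ²(1−fₕ)sₕ²/nₕ with Wₕ = Nₕ/26024:
  A: (14740/26024)²·(1−2477/14740)·66.06/2477 = 0.0071180113
  B: (11284/26024)²·(1−2138/11284)·70.7/2138 = 0.005039157
  → Var(ȳ_str) = 0.012157168.
Var(ȳ_srs) = (1 − 4615/26024)·122.7/4615 = 0.021872337.
deff = 0.012157168 / 0.021872337 = 0.5558.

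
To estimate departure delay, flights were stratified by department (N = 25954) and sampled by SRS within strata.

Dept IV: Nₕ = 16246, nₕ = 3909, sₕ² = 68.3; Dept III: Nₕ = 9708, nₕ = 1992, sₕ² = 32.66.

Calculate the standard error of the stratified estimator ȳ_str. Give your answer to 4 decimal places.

Var(ȳ_str) = Σₕ Wₕ²(1 − fₕ)sₕ²/nₕ with Wₕ = Nₕ/N, N = 25954.
Dept IV: Wₕ = 0.62595361; term = 0.62595361²·(1 − 0.24061307)·68.3/3909 = 0.0051987921.
Dept III: Wₕ = 0.37404639; term = 0.37404639²·(1 − 0.20519159)·32.66/1992 = 0.0018232249.
Sum = 0.007022017.
SE = √(0.007022017) = 0.0838.

0.0838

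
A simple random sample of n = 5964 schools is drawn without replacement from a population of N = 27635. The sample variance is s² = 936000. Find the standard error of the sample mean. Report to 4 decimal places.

11.0938

Under SRS without replacement, Var(ȳ) = (1 − f)·s²/n with f = n/N = 5964/27635 = 0.21581328.
Var(ȳ) = (1 − 0.21581328)·936000/5964 = 0.78418672·156.94165 = 123.07156.
SE(ȳ) = √(123.07156) = 11.0938.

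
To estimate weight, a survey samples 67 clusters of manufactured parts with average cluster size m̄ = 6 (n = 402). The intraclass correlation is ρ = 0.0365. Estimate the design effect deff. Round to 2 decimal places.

1.18

deff = 1 + (6 − 1)·0.0365 = 1 + 0.1825 = 1.1825.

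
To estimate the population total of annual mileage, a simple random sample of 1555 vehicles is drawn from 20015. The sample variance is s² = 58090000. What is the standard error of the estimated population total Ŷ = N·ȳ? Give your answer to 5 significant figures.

Var(Ŷ) = N²·Var(ȳ) = N²·(1 − n/N)·s²/n.
f = 1555/20015 = 0.07769173; Var(ȳ) = 0.92230827·58090000/1555 = 34454.59.
Var(Ŷ) = 20015² · 34454.59 = 1.3802517 × 10^13.
SE(Ŷ) = √(1.3802517 × 10^13) = 3.7152 × 10^6.

3.7152 × 10^6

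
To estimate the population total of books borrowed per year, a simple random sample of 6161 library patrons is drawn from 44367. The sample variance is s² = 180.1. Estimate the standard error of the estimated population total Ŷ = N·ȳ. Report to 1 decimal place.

Var(Ŷ) = N²·Var(ȳ) = N²·(1 − n/N)·s²/n.
f = 6161/44367 = 0.13886447; Var(ȳ) = 0.86113553·180.1/6161 = 0.025172944.
Var(Ŷ) = 44367² · 0.025172944 = 4.9551196 × 10^7.
SE(Ŷ) = √(4.9551196 × 10^7) = 7039.3.

7039.3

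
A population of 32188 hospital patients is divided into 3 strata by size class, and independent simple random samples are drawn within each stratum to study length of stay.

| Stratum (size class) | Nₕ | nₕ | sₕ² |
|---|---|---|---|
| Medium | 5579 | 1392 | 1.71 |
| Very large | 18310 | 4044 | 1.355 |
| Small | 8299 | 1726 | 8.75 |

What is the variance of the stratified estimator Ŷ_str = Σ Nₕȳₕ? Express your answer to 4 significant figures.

Var(Ŷ_str) = Σₕ Nₕ²(1 − fₕ)sₕ²/nₕ.
Medium: 5579²·(1 − 1392/5579)·1.71/1392 = 28695.659.
Very large: 18310²·(1 − 4044/18310)·1.355/4044 = 87522.298.
Small: 8299²·(1 − 1726/8299)·8.75/1726 = 276539.17.
Sum = 392757.13.

392800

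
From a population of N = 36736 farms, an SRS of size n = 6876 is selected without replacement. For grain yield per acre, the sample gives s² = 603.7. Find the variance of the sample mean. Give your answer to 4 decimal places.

0.0714

Under SRS without replacement, Var(ȳ) = (1 − f)·s²/n with f = n/N = 6876/36736 = 0.18717334.
Var(ȳ) = (1 − 0.18717334)·603.7/6876 = 0.81282666·0.087798138 = 0.071364667.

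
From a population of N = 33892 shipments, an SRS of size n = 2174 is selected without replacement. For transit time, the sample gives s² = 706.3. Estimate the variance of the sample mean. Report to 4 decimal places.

0.3040

Under SRS without replacement, Var(ȳ) = (1 − f)·s²/n with f = n/N = 2174/33892 = 0.06414493.
Var(ȳ) = (1 − 0.06414493)·706.3/2174 = 0.93585507·0.324885 = 0.30404528.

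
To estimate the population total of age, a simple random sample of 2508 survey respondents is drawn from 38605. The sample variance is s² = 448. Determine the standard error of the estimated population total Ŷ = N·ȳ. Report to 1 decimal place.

15777.3

Var(Ŷ) = N²·Var(ȳ) = N²·(1 − n/N)·s²/n.
f = 2508/38605 = 0.06496568; Var(ȳ) = 0.93503432·448/2508 = 0.16702367.
Var(Ŷ) = 38605² · 0.16702367 = 2.4892306 × 10^8.
SE(Ŷ) = √(2.4892306 × 10^8) = 15777.3.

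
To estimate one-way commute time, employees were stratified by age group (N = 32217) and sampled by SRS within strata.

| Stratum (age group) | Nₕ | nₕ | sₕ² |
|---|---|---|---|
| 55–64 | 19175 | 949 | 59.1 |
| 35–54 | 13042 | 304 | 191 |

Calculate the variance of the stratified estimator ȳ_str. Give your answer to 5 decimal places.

0.12153

Var(ȳ_str) = Σₕ Wₕ²(1 − fₕ)sₕ²/nₕ with Wₕ = Nₕ/N, N = 32217.
55–64: Wₕ = 0.59518267; term = 0.59518267²·(1 − 0.04949153)·59.1/949 = 0.020969004.
35–54: Wₕ = 0.40481733; term = 0.40481733²·(1 − 0.02330931)·191/304 = 0.10056226.
Sum = 0.12153126.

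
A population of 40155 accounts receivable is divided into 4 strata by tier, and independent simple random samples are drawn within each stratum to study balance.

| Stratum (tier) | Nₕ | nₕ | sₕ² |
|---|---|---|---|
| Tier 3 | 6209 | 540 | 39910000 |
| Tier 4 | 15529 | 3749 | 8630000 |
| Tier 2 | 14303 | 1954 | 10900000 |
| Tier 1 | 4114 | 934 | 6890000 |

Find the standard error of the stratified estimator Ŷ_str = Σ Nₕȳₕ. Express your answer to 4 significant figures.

2.026 × 10^6

Var(Ŷ_str) = Σₕ Nₕ²(1 − fₕ)sₕ²/nₕ.
Tier 3: 6209²·(1 − 540/6209)·39910000/540 = 2.6014536 × 10^12.
Tier 4: 15529²·(1 − 3749/15529)·8630000/3749 = 4.2109893 × 10^11.
Tier 2: 14303²·(1 − 1954/14303)·10900000/1954 = 9.8528272 × 10^11.
Tier 1: 4114²·(1 − 934/4114)·6890000/934 = 9.6508097 × 10^10.
Sum = 4.1043433 × 10^12.
SE = √(4.1043433 × 10^12) = 2.026 × 10^6.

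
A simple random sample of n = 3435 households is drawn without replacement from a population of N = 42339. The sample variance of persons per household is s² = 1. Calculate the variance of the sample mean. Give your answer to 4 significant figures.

Under SRS without replacement, Var(ȳ) = (1 − f)·s²/n with f = n/N = 3435/42339 = 0.08113087.
Var(ȳ) = (1 − 0.08113087)·1/3435 = 0.91886913·2.9112082 × 10^-4 = 2.6750193 × 10^-4.

2.675 × 10^-4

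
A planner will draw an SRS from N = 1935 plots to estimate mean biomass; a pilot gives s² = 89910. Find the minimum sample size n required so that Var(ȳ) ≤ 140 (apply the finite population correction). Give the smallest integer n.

483

Without fpc, n₀ = s²/D = 89910/140 = 642.2143.
With fpc, (1 − n/N)·s²/n ≤ D requires n ≥ n₀/(1 + n₀/N) = 642.2143/(1 + 642.2143/1935) = 482.1814.
Rounding up, n = 483.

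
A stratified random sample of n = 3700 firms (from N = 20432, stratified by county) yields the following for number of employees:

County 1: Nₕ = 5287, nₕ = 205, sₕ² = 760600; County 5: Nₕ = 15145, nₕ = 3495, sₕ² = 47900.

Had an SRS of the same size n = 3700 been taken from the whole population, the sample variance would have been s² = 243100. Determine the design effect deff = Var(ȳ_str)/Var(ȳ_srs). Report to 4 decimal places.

Var(ȳ_str) = Σ Wₕ²(1−fₕ)sₕ²/nₕ with Wₕ = Nₕ/20432:
  County 1: (5287/20432)²·(1−205/5287)·760600/205 = 238.79469
  County 5: (15145/20432)²·(1−3495/15145)·47900/3495 = 5.7924431
  → Var(ȳ_str) = 244.58713.
Var(ȳ_srs) = (1 − 3700/20432)·243100/3700 = 53.8047.
deff = 244.58713 / 53.8047 = 4.5458.

4.5458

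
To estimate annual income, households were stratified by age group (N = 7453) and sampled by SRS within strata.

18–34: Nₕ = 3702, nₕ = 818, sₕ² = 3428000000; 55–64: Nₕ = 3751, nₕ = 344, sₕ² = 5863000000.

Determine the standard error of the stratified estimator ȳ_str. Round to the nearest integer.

2174

Var(ȳ_str) = Σₕ Wₕ²(1 − fₕ)sₕ²/nₕ with Wₕ = Nₕ/N, N = 7453.
18–34: Wₕ = 0.49671273; term = 0.49671273²·(1 − 0.22096164)·3428000000/818 = 805484.04.
55–64: Wₕ = 0.50328727; term = 0.50328727²·(1 − 0.09170888)·5863000000/344 = 3.9211947 × 10^6.
Sum = 4.7266787 × 10^6.
SE = √(4.7266787 × 10^6) = 2174.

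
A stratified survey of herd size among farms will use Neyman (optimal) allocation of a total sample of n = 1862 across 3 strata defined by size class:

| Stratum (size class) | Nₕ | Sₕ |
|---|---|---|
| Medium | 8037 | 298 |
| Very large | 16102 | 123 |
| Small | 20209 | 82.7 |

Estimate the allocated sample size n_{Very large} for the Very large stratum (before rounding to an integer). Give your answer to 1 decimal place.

609.9

Neyman allocation: nₕ = n·NₕSₕ / Σⱼ NⱼSⱼ.
Σ NⱼSⱼ = 8037·298 + 16102·123 + 20209·82.7 = 6.0468563 × 10^6.
n_{Very large} = 1862·16102·123 / (6.0468563 × 10^6) = 609.9.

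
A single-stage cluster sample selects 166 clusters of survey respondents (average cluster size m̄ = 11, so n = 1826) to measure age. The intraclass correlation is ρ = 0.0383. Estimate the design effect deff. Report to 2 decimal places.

deff = 1 + (11 − 1)·0.0383 = 1 + 0.383 = 1.383.

1.38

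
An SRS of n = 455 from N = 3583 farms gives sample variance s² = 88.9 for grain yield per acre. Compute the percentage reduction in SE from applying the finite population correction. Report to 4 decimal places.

f = n/N = 455/3583 = 0.12698856.
SE_no-fpc = √(s²/n) = 0.44202332; SE_fpc = √((1−f)s²/n) = 0.41300485.
Ratio = √(1−f) = 0.93435081. Reduction = 100·(1 − 0.93435081) = 6.5649%.

6.5649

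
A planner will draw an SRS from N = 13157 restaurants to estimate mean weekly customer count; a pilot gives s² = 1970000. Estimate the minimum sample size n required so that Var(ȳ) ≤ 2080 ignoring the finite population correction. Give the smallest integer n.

948

Without fpc, n₀ = s²/D = 1970000/2080 = 947.1154.
Rounding up, n = 948.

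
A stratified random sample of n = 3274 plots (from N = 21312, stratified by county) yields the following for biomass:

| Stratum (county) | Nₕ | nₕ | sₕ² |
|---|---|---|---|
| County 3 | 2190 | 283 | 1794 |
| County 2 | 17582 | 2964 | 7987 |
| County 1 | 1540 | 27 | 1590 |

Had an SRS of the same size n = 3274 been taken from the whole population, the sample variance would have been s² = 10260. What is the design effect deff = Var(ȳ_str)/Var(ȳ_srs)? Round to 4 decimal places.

Var(ȳ_str) = Σ Wₕ²(1−fₕ)sₕ²/nₕ with Wₕ = Nₕ/21312:
  County 3: (2190/21312)²·(1−283/2190)·1794/283 = 0.058288435
  County 2: (17582/21312)²·(1−2964/17582)·7987/2964 = 1.5248015
  County 1: (1540/21312)²·(1−27/1540)·1590/27 = 0.30209574
  → Var(ȳ_str) = 1.8851857.
Var(ȳ_srs) = (1 − 3274/21312)·10260/3274 = 2.6523624.
deff = 1.8851857 / 2.6523624 = 0.7108.

0.7108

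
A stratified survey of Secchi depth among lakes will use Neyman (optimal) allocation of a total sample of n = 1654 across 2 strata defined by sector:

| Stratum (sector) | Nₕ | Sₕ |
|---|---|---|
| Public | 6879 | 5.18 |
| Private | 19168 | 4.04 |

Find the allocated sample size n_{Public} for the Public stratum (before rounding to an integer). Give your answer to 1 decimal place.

Neyman allocation: nₕ = n·NₕSₕ / Σⱼ NⱼSⱼ.
Σ NⱼSⱼ = 6879·5.18 + 19168·4.04 = 113071.94.
n_{Public} = 1654·6879·5.18 / 113071.94 = 521.2.

521.2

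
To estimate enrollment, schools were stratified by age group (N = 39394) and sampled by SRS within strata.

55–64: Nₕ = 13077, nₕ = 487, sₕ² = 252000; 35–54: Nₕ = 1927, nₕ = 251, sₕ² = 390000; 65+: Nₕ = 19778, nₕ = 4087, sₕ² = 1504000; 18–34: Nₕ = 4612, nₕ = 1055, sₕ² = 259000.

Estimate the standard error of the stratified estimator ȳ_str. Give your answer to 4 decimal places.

Var(ȳ_str) = Σₕ Wₕ²(1 − fₕ)sₕ²/nₕ with Wₕ = Nₕ/N, N = 39394.
55–64: Wₕ = 0.33195410; term = 0.33195410²·(1 − 0.03724096)·252000/487 = 54.896578.
35–54: Wₕ = 0.04891608; term = 0.04891608²·(1 − 0.13025428)·390000/251 = 3.2336012.
65+: Wₕ = 0.50205615; term = 0.50205615²·(1 − 0.20664375)·1504000/4087 = 73.589531.
18–34: Wₕ = 0.11707367; term = 0.11707367²·(1 − 0.22875108)·259000/1055 = 2.5951371.
Sum = 134.31485.
SE = √(134.31485) = 11.5894.

11.5894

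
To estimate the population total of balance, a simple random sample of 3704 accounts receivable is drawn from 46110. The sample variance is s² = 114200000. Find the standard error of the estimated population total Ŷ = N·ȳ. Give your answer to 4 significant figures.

Var(Ŷ) = N²·Var(ȳ) = N²·(1 − n/N)·s²/n.
f = 3704/46110 = 0.08032965; Var(ȳ) = 0.91967035·114200000/3704 = 28354.847.
Var(Ŷ) = 46110² · 28354.847 = 6.028615 × 10^13.
SE(Ŷ) = √(6.028615 × 10^13) = 7.764 × 10^6.

7.764 × 10^6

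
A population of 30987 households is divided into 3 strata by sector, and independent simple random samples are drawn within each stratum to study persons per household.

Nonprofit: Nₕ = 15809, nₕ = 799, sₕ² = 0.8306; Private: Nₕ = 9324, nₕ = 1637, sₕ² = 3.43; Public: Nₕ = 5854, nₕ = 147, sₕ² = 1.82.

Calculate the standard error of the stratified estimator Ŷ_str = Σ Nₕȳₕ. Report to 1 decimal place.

Var(Ŷ_str) = Σₕ Nₕ²(1 − fₕ)sₕ²/nₕ.
Nonprofit: 15809²·(1 − 799/15809)·0.8306/799 = 246677.9.
Private: 9324²·(1 − 1637/9324)·3.43/1637 = 150177.4.
Public: 5854²·(1 − 147/5854)·1.82/147 = 413632.49.
Sum = 810487.79.
SE = √(810487.79) = 900.3.

900.3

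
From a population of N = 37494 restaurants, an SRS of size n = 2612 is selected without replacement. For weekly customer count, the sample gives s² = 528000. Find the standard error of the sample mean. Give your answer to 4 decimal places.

Under SRS without replacement, Var(ȳ) = (1 − f)·s²/n with f = n/N = 2612/37494 = 0.06966448.
Var(ȳ) = (1 − 0.06966448)·528000/2612 = 0.93033552·202.14395 = 188.0617.
SE(ȳ) = √(188.0617) = 13.7136.

13.7136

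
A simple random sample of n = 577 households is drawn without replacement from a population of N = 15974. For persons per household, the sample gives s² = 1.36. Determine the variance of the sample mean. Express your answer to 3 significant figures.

0.00227

Under SRS without replacement, Var(ȳ) = (1 − f)·s²/n with f = n/N = 577/15974 = 0.03612120.
Var(ȳ) = (1 − 0.03612120)·1.36/577 = 0.96387880·0.0023570191 = 0.0022718807.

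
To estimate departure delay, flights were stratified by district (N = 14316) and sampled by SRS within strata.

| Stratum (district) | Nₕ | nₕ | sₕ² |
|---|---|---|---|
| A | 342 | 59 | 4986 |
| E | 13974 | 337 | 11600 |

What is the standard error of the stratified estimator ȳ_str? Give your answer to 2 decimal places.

Var(ȳ_str) = Σₕ Wₕ²(1 − fₕ)sₕ²/nₕ with Wₕ = Nₕ/N, N = 14316.
A: Wₕ = 0.02388935; term = 0.02388935²·(1 − 0.17251462)·4986/59 = 0.039908869.
E: Wₕ = 0.97611065; term = 0.97611065²·(1 − 0.02411622)·11600/337 = 32.005476.
Sum = 32.045385.
SE = √(32.045385) = 5.66.

5.66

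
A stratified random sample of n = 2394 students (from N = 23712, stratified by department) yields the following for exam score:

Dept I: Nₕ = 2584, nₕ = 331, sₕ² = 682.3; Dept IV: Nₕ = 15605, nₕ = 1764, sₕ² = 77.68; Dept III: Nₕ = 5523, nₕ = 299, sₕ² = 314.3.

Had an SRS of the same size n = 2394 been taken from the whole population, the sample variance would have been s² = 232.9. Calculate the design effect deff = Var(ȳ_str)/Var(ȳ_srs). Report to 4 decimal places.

Var(ȳ_str) = Σ Wₕ²(1−fₕ)sₕ²/nₕ with Wₕ = Nₕ/23712:
  Dept I: (2584/23712)²·(1−331/2584)·682.3/331 = 0.021343454
  Dept IV: (15605/23712)²·(1−1764/15605)·77.68/1764 = 0.016916305
  Dept III: (5523/23712)²·(1−299/5523)·314.3/299 = 0.053940508
  → Var(ȳ_str) = 0.092200267.
Var(ȳ_srs) = (1 − 2394/23712)·232.9/2394 = 0.087462848.
deff = 0.092200267 / 0.087462848 = 1.0542.

1.0542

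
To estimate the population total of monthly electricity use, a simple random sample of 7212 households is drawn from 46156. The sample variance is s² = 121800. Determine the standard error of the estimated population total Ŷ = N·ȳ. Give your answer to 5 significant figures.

174230

Var(Ŷ) = N²·Var(ȳ) = N²·(1 − n/N)·s²/n.
f = 7212/46156 = 0.15625271; Var(ȳ) = 0.84374729·121800/7212 = 14.249642.
Var(Ŷ) = 46156² · 14.249642 = 3.03571 × 10^10.
SE(Ŷ) = √(3.03571 × 10^10) = 174230.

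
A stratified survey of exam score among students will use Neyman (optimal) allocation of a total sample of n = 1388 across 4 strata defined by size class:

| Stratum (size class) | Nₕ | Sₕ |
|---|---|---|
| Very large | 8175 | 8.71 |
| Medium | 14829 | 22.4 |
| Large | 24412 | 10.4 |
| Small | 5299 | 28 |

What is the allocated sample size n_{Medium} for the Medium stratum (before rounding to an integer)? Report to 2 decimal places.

572.29

Neyman allocation: nₕ = n·NₕSₕ / Σⱼ NⱼSⱼ.
Σ NⱼSⱼ = 8175·8.71 + 14829·22.4 + 24412·10.4 + 5299·28 = 805630.65.
n_{Medium} = 1388·14829·22.4 / 805630.65 = 572.29.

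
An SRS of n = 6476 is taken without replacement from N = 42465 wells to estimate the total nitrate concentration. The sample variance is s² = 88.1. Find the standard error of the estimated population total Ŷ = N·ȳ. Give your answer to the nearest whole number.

Var(Ŷ) = N²·Var(ȳ) = N²·(1 − n/N)·s²/n.
f = 6476/42465 = 0.15250206; Var(ȳ) = 0.84749794·88.1/6476 = 0.011529427.
Var(Ŷ) = 42465² · 0.011529427 = 2.0790742 × 10^7.
SE(Ŷ) = √(2.0790742 × 10^7) = 4560.

4560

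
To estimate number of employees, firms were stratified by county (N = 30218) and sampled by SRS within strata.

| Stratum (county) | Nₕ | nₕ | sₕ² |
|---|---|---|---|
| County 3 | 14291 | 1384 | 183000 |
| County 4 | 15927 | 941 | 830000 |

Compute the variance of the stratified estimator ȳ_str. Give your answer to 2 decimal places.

Var(ȳ_str) = Σₕ Wₕ²(1 − fₕ)sₕ²/nₕ with Wₕ = Nₕ/N, N = 30218.
County 3: Wₕ = 0.47293004; term = 0.47293004²·(1 − 0.09684417)·183000/1384 = 26.709853.
County 4: Wₕ = 0.52706996; term = 0.52706996²·(1 − 0.05908206)·830000/941 = 230.55617.
Sum = 257.26602.

257.27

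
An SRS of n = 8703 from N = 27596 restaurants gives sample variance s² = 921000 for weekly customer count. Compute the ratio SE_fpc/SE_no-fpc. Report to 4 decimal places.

f = n/N = 8703/27596 = 0.31537179.
SE_no-fpc = √(s²/n) = 10.287156; SE_fpc = √((1−f)s²/n) = 8.5118256.
Ratio = √(1−f) = 0.82742263.

0.8274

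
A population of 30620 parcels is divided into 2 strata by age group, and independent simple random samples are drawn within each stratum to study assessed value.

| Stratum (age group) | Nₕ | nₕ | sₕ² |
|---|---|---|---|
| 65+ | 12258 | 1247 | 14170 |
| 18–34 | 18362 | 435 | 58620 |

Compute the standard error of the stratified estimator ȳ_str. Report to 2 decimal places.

7.00

Var(ȳ_str) = Σₕ Wₕ²(1 − fₕ)sₕ²/nₕ with Wₕ = Nₕ/N, N = 30620.
65+: Wₕ = 0.40032658; term = 0.40032658²·(1 − 0.10172948)·14170/1247 = 1.6358347.
18–34: Wₕ = 0.59967342; term = 0.59967342²·(1 − 0.02369023)·58620/435 = 47.31227.
Sum = 48.948105.
SE = √(48.948105) = 7.00.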